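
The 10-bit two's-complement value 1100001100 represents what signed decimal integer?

-244

pattern = 1100001100 (MSB is 1 ⇒ negative)
Invert: 0011110011, add 1 → 0011110100 = 244, so the value is -244.
(Equivalently: 780 - 2^10 = 780 - 1024 = -244.)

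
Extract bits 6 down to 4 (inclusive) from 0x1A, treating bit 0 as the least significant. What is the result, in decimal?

v = 00011010
Shift right by 4: 0001
Mask low 3 bits: 001 = 1

1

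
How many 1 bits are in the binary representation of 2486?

2486 = 100110110110
Count the 1s: 1 + 1 + 1 + 1 + 1 + 1 + 1 = 7

7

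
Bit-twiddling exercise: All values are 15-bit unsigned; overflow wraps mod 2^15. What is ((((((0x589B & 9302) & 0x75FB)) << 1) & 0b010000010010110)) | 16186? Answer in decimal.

0x589B = 101100010011011
9302 = 010010001010110
→ & → 000000000010010 = 18
0x75FB = 111010111111011
→ & → 000000000010010 = 18
→ << 1 (mod 2^15) → 000000000100100 = 36
0b010000010010110 = 010000010010110
→ & → 000000000000100 = 4
16186 = 011111100111010
→ | → 011111100111110 = 16190

16190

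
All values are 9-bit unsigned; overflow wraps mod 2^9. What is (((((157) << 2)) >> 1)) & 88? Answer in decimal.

24

157 = 010011101
→ << 2 (mod 2^9) → 001110100 = 116
→ >> 1 → 000111010 = 58
88 = 001011000
→ & → 000011000 = 24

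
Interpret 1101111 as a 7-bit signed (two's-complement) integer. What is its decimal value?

pattern = 1101111 (MSB is 1 ⇒ negative)
Invert: 0010000, add 1 → 0010001 = 17, so the value is -17.
(Equivalently: 111 - 2^7 = 111 - 128 = -17.)

-17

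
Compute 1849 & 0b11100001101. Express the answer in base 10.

1801

1849 = 11100111001
b = 11100001101
AND → 11100001001 = 1801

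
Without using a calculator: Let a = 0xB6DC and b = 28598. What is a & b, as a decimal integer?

9876

0xB6DC = 1011011011011100
28598 = 0110111110110110
AND → 0010011010010100 = 9876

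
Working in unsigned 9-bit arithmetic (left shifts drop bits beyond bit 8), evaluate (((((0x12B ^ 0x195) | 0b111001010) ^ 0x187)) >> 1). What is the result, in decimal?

0x12B = 100101011
0x195 = 110010101
→ ^ → 010111110 = 190
0b111001010 = 111001010
→ | → 111111110 = 510
0x187 = 110000111
→ ^ → 001111001 = 121
→ >> 1 → 000111100 = 60

60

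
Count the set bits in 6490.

7

6490 = 1100101011010
Count the 1s: 1 + 1 + 1 + 1 + 1 + 1 + 1 = 7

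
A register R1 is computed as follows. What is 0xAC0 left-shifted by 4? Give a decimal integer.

0xAC0 = 0000101011000000
shift left by 4 → 1010110000000000 = 44032
(equivalently, 2752 × 2^4 = 2752 × 16)

44032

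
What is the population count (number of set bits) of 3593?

3593 = 111000001001
Count the 1s: 1 + 1 + 1 + 1 + 1 = 5

5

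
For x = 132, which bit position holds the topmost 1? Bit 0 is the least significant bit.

7

132 = 10000100
The topmost 1 is at position 7 (since 2^7 = 128 ≤ 132 < 256).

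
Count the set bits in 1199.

7

1199 = 10010101111
Count the 1s: 1 + 1 + 1 + 1 + 1 + 1 + 1 = 7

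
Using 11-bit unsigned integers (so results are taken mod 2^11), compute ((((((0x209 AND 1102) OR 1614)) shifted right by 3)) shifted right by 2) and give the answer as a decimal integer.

0x209 = 01000001001
1102 = 10001001110
→ AND → 00000001000 = 8
1614 = 11001001110
→ OR → 11001001110 = 1614
→ shifted right by 3 → 00011001001 = 201
→ shifted right by 2 → 00000110010 = 50

50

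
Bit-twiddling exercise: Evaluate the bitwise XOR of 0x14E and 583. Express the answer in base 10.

777

0x14E = 0101001110
583 = 1001000111
XOR → 1100001001 = 777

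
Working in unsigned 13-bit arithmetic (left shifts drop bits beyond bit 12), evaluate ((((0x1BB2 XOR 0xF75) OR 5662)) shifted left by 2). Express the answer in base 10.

0x1BB2 = 1101110110010
0xF75 = 0111101110101
→ XOR → 1010011000111 = 5319
5662 = 1011000011110
→ OR → 1011011011111 = 5855
→ shifted left by 2 (mod 2^13) → 1101101111100 = 7036

7036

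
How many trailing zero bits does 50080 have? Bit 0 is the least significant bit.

5

50080 = 1100001110100000
Trailing zeros: 5, so the lowest set bit is bit 5 (value 32).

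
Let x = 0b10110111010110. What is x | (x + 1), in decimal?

11735

x = 10110111010110 = 11734
x + 1 = 10110111010111
OR    = 10110111010111 = 11735
(x | (x + 1) sets the lowest cleared bit.)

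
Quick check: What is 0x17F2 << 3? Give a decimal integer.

49040

0x17F2 = 0001011111110010
shift left by 3 → 1011111110010000 = 49040
(equivalently, 6130 × 2^3 = 6130 × 8)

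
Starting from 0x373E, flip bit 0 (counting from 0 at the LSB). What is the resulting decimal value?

14143

x = 11011100111110
bit 0 is currently 0; toggle it via x ^ (1 << 0) = x ^ 1
→ 11011100111111 = 14143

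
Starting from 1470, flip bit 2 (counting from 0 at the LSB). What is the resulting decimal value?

x = 10110111110
bit 2 is currently 1; toggle it via x ^ (1 << 2) = x ^ 4
→ 10110111010 = 1466

1466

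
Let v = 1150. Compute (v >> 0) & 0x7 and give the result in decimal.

v = 010001111110
Shift right by 0: 010001111110
Mask low 3 bits: 110 = 6

6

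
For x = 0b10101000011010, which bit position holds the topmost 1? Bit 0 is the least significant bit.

13

0b10101000011010 = 10101000011010
The topmost 1 is at position 13 (since 2^13 = 8192 ≤ 10778 < 16384).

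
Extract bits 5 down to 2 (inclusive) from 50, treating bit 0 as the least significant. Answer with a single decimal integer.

v = 00110010
Shift right by 2: 001100
Mask low 4 bits: 1100 = 12

12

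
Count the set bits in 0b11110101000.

6

n = 11110101000
Count the 1s: 1 + 1 + 1 + 1 + 1 + 1 = 6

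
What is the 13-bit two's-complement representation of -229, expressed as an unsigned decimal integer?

7963

229 in 13 bits: 0000011100101
Invert: 1111100011010
Add 1:  1111100011011 = 7963
(Check: 2^13 - 229 = 8192 - 229 = 7963.)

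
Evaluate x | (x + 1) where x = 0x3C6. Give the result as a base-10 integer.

x = 1111000110 = 966
x + 1 = 1111000111
OR    = 1111000111 = 967
(x | (x + 1) sets the lowest cleared bit.)

967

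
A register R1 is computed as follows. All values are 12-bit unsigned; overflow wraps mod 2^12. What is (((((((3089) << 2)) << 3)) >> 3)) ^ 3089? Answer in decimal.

3089 = 110000010001
→ << 2 (mod 2^12) → 000001000100 = 68
→ << 3 (mod 2^12) → 001000100000 = 544
→ >> 3 → 000001000100 = 68
3089 = 110000010001
→ ^ → 110001010101 = 3157

3157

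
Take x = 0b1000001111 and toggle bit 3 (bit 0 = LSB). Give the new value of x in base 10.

519

x = 1000001111
bit 3 is currently 1; toggle it via x ^ (1 << 3) = x ^ 8
→ 1000000111 = 519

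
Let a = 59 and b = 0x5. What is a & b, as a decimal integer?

59 = 111011
0x5 = 000101
AND → 000001 = 1

1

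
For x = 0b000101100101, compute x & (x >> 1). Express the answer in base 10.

32

x = 101100101 = 357
x>>1 = 010110010
AND  = 000100000 = 32
(x & (x >> 1) has a 1 wherever x has two consecutive 1 bits.)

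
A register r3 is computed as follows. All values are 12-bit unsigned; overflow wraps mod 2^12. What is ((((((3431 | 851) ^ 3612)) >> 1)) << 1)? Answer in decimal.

362

3431 = 110101100111
851 = 001101010011
→ | → 111101110111 = 3959
3612 = 111000011100
→ ^ → 000101101011 = 363
→ >> 1 → 000010110101 = 181
→ << 1 (mod 2^12) → 000101101010 = 362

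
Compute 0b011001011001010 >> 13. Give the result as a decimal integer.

1

x = 11001011001010
shift right by 13 → 00000000000001 = 1
(equivalently, floor(13002 / 8192))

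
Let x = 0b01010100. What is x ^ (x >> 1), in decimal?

126

x = 1010100 = 84
x>>1 = 0101010
XOR  = 1111110 = 126
(x ^ (x >> 1) gives the standard binary-reflected Gray code of x.)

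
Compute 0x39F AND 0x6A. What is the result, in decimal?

0x39F = 1110011111
0x6A = 0001101010
AND → 0000001010 = 10

10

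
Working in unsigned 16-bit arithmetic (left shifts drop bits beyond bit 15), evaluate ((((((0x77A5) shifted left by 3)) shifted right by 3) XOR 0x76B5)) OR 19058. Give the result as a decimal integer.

0x77A5 = 0111011110100101
→ shifted left by 3 (mod 2^16) → 1011110100101000 = 48424
→ shifted right by 3 → 0001011110100101 = 6053
0x76B5 = 0111011010110101
→ XOR → 0110000100010000 = 24848
19058 = 0100101001110010
→ OR → 0110101101110010 = 27506

27506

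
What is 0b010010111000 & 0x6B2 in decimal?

a = 10010111000
0x6B2 = 11010110010
AND → 10010110000 = 1200

1200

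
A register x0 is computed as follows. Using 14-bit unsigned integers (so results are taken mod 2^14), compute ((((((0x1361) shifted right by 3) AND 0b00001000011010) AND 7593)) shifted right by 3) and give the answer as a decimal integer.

0x1361 = 01001101100001
→ shifted right by 3 → 00001001101100 = 620
0b00001000011010 = 00001000011010
→ AND → 00001000001000 = 520
7593 = 01110110101001
→ AND → 00000000001000 = 8
→ shifted right by 3 → 00000000000001 = 1

1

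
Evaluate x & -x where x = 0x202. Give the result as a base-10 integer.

2

x = 1000000010 = 514
-x (two's complement) = …0111111110
AND   = 0000000010 = 2
(x & -x isolates the lowest set bit of x.)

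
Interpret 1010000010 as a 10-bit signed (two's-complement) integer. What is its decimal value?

-382

pattern = 1010000010 (MSB is 1 ⇒ negative)
Invert: 0101111101, add 1 → 0101111110 = 382, so the value is -382.
(Equivalently: 642 - 2^10 = 642 - 1024 = -382.)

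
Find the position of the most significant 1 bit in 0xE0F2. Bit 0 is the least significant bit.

0xE0F2 = 1110000011110010
The topmost 1 is at position 15 (since 2^15 = 32768 ≤ 57586 < 65536).

15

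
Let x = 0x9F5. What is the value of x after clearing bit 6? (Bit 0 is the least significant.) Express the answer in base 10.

2485

x = 100111110101
bit 6 is currently 1; clear it via x & ~(1 << 6) = x & ~64
→ 100110110101 = 2485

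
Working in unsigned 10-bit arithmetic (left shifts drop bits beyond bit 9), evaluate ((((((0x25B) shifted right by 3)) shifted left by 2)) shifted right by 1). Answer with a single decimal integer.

150

0x25B = 1001011011
→ shifted right by 3 → 0001001011 = 75
→ shifted left by 2 (mod 2^10) → 0100101100 = 300
→ shifted right by 1 → 0010010110 = 150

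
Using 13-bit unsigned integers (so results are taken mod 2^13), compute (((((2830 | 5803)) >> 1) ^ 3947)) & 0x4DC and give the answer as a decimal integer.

2830 = 0101100001110
5803 = 1011010101011
→ | → 1111110101111 = 8111
→ >> 1 → 0111111010111 = 4055
3947 = 0111101101011
→ ^ → 0000010111100 = 188
0x4DC = 0010011011100
→ & → 0000010011100 = 156

156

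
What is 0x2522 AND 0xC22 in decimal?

0x2522 = 10010100100010
0xC22 = 00110000100010
AND → 00010000100010 = 1058

1058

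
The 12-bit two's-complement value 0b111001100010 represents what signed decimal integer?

pattern = 111001100010 (MSB is 1 ⇒ negative)
Invert: 000110011101, add 1 → 000110011110 = 414, so the value is -414.
(Equivalently: 3682 - 2^12 = 3682 - 4096 = -414.)

-414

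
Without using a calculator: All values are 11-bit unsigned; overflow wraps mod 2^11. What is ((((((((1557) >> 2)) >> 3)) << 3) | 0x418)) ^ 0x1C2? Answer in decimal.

1114

1557 = 11000010101
→ >> 2 → 00110000101 = 389
→ >> 3 → 00000110000 = 48
→ << 3 (mod 2^11) → 00110000000 = 384
0x418 = 10000011000
→ | → 10110011000 = 1432
0x1C2 = 00111000010
→ ^ → 10001011010 = 1114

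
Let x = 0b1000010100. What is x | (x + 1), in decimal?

533

x = 1000010100 = 532
x + 1 = 1000010101
OR    = 1000010101 = 533
(x | (x + 1) sets the lowest cleared bit.)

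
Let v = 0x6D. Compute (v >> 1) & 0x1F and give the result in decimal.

22

v = 0001101101
Shift right by 1: 000110110
Mask low 5 bits: 10110 = 22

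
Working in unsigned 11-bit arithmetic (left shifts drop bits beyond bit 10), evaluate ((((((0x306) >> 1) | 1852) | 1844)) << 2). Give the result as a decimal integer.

1788

0x306 = 01100000110
→ >> 1 → 00110000011 = 387
1852 = 11100111100
→ | → 11110111111 = 1983
1844 = 11100110100
→ | → 11110111111 = 1983
→ << 2 (mod 2^11) → 11011111100 = 1788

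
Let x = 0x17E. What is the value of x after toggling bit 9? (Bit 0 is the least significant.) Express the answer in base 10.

894

x = 00101111110
bit 9 is currently 0; toggle it via x ^ (1 << 9) = x ^ 512
→ 01101111110 = 894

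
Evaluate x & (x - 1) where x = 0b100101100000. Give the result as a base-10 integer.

2368

x = 100101100000 = 2400
x - 1 = 100101011111
AND   = 100101000000 = 2368
(x & (x - 1) clears the lowest set bit of x.)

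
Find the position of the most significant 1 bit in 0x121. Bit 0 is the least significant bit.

8

0x121 = 100100001
The topmost 1 is at position 8 (since 2^8 = 256 ≤ 289 < 512).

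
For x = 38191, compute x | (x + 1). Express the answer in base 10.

38207

x = 1001010100101111 = 38191
x + 1 = 1001010100110000
OR    = 1001010100111111 = 38207
(x | (x + 1) sets the lowest cleared bit.)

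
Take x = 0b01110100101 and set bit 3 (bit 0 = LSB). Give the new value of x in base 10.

x = 01110100101
bit 3 is currently 0; set it via x | (1 << 3) = x | 8
→ 01110101101 = 941

941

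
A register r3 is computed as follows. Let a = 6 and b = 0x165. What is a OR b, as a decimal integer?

6 = 000000110
0x165 = 101100101
 OR → 101100111 = 359

359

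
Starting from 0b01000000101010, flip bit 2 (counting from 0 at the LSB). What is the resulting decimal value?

4142

x = 01000000101010
bit 2 is currently 0; toggle it via x ^ (1 << 2) = x ^ 4
→ 01000000101110 = 4142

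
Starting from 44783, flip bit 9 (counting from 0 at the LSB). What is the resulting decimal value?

44271

x = 1010111011101111
bit 9 is currently 1; toggle it via x ^ (1 << 9) = x ^ 512
→ 1010110011101111 = 44271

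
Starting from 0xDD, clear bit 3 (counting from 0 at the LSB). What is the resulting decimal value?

213

x = 00011011101
bit 3 is currently 1; clear it via x & ~(1 << 3) = x & ~8
→ 00011010101 = 213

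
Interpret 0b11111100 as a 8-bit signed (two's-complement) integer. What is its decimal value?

-4

pattern = 11111100 (MSB is 1 ⇒ negative)
Invert: 00000011, add 1 → 00000100 = 4, so the value is -4.
(Equivalently: 252 - 2^8 = 252 - 256 = -4.)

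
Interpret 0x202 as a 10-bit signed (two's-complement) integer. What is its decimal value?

pattern = 1000000010 (MSB is 1 ⇒ negative)
Invert: 0111111101, add 1 → 0111111110 = 510, so the value is -510.
(Equivalently: 514 - 2^10 = 514 - 1024 = -510.)

-510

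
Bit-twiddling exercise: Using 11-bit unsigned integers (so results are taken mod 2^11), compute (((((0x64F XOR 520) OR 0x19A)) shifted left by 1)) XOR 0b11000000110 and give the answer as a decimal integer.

0x64F = 11001001111
520 = 01000001000
→ XOR → 10001000111 = 1095
0x19A = 00110011010
→ OR → 10111011111 = 1503
→ shifted left by 1 (mod 2^11) → 01110111110 = 958
0b11000000110 = 11000000110
→ XOR → 10110111000 = 1464

1464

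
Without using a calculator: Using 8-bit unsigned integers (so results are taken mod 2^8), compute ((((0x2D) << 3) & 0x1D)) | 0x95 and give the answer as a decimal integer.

157

0x2D = 00101101
→ << 3 (mod 2^8) → 01101000 = 104
0x1D = 00011101
→ & → 00001000 = 8
0x95 = 10010101
→ | → 10011101 = 157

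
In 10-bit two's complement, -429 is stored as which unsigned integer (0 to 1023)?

595

429 in 10 bits: 0110101101
Invert: 1001010010
Add 1:  1001010011 = 595
(Check: 2^10 - 429 = 1024 - 429 = 595.)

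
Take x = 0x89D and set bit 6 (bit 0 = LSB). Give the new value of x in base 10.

x = 100010011101
bit 6 is currently 0; set it via x | (1 << 6) = x | 64
→ 100011011101 = 2269

2269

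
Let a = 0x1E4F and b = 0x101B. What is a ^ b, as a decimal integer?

0x1E4F = 1111001001111
0x101B = 1000000011011
XOR → 0111001010100 = 3668

3668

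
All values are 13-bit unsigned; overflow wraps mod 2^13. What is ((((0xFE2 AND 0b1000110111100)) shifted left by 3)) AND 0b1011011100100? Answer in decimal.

0xFE2 = 0111111100010
0b1000110111100 = 1000110111100
→ AND → 0000110100000 = 416
→ shifted left by 3 (mod 2^13) → 0110100000000 = 3328
0b1011011100100 = 1011011100100
→ AND → 0010000000000 = 1024

1024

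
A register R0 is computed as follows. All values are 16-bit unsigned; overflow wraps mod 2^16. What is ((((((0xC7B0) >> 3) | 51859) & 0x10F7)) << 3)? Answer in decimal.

0xC7B0 = 1100011110110000
→ >> 3 → 0001100011110110 = 6390
51859 = 1100101010010011
→ | → 1101101011110111 = 56055
0x10F7 = 0001000011110111
→ & → 0001000011110111 = 4343
→ << 3 (mod 2^16) → 1000011110111000 = 34744

34744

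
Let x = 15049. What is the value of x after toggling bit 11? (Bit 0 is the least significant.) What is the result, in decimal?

x = 011101011001001
bit 11 is currently 1; toggle it via x ^ (1 << 11) = x ^ 2048
→ 011001011001001 = 13001

13001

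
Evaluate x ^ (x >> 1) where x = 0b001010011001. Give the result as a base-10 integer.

981

x = 1010011001 = 665
x>>1 = 0101001100
XOR  = 1111010101 = 981
(x ^ (x >> 1) gives the standard binary-reflected Gray code of x.)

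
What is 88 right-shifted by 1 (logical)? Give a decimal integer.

88 = 1011000
shift right by 1 → 0101100 = 44
(equivalently, floor(88 / 2))

44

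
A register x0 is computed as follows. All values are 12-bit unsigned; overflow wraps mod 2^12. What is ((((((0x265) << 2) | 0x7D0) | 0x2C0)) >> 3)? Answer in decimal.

0x265 = 001001100101
→ << 2 (mod 2^12) → 100110010100 = 2452
0x7D0 = 011111010000
→ | → 111111010100 = 4052
0x2C0 = 001011000000
→ | → 111111010100 = 4052
→ >> 3 → 000111111010 = 506

506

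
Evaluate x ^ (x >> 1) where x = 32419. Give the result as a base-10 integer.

16882

x = 111111010100011 = 32419
x>>1 = 011111101010001
XOR  = 100000111110010 = 16882
(x ^ (x >> 1) gives the standard binary-reflected Gray code of x.)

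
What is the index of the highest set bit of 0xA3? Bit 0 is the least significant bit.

7

0xA3 = 10100011
The topmost 1 is at position 7 (since 2^7 = 128 ≤ 163 < 256).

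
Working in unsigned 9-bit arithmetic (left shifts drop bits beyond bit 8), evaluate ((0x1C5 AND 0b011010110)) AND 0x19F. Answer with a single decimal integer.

132

0x1C5 = 111000101
0b011010110 = 011010110
→ AND → 011000100 = 196
0x19F = 110011111
→ AND → 010000100 = 132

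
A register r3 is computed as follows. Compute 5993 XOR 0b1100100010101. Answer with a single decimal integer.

5993 = 1011101101001
b = 1100100010101
XOR → 0111001111100 = 3708

3708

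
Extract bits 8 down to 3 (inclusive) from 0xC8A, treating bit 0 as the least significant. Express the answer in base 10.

v = 110010001010
Shift right by 3: 110010001
Mask low 6 bits: 010001 = 17

17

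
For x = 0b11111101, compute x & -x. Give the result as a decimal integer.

x = 11111101 = 253
-x (two's complement) = …00000011
AND   = 00000001 = 1
(x & -x isolates the lowest set bit of x.)

1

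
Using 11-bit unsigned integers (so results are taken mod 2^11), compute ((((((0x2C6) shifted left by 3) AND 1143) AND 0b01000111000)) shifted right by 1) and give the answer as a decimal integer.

24

0x2C6 = 01011000110
→ shifted left by 3 (mod 2^11) → 11000110000 = 1584
1143 = 10001110111
→ AND → 10000110000 = 1072
0b01000111000 = 01000111000
→ AND → 00000110000 = 48
→ shifted right by 1 → 00000011000 = 24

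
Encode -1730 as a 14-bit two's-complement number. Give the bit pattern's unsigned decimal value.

14654

1730 in 14 bits: 00011011000010
Invert: 11100100111101
Add 1:  11100100111110 = 14654
(Check: 2^14 - 1730 = 16384 - 1730 = 14654.)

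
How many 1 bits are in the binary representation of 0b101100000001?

4

n = 101100000001
Count the 1s: 1 + 1 + 1 + 1 = 4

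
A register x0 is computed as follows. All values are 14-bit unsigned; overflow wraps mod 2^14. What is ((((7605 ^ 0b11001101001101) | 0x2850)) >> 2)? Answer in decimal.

7605 = 01110110110101
0b11001101001101 = 11001101001101
→ ^ → 10111011111000 = 12024
0x2850 = 10100001010000
→ | → 10111011111000 = 12024
→ >> 2 → 00101110111110 = 3006

3006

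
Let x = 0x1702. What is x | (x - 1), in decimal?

5891

x = 1011100000010 = 5890
x - 1 = 1011100000001
OR    = 1011100000011 = 5891
(x | (x - 1) sets all bits below the lowest set bit.)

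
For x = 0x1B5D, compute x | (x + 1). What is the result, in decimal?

7007

x = 1101101011101 = 7005
x + 1 = 1101101011110
OR    = 1101101011111 = 7007
(x | (x + 1) sets the lowest cleared bit.)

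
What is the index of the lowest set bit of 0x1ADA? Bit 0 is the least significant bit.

1

0x1ADA = 1101011011010
Trailing zeros: 1, so the lowest set bit is bit 1 (value 2).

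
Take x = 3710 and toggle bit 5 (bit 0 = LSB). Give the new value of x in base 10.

3678

x = 0111001111110
bit 5 is currently 1; toggle it via x ^ (1 << 5) = x ^ 32
→ 0111001011110 = 3678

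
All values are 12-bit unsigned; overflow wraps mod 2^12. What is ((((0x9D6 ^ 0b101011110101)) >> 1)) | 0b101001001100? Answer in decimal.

3037

0x9D6 = 100111010110
0b101011110101 = 101011110101
→ ^ → 001100100011 = 803
→ >> 1 → 000110010001 = 401
0b101001001100 = 101001001100
→ | → 101111011101 = 3037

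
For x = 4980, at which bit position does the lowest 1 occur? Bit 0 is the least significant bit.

4980 = 1001101110100
Trailing zeros: 2, so the lowest set bit is bit 2 (value 4).

2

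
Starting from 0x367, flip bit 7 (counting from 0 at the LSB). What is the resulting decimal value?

x = 0001101100111
bit 7 is currently 0; toggle it via x ^ (1 << 7) = x ^ 128
→ 0001111100111 = 999

999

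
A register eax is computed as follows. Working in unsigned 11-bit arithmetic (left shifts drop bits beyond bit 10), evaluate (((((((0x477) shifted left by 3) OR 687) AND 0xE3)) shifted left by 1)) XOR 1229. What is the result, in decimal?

1419

0x477 = 10001110111
→ shifted left by 3 (mod 2^11) → 01110111000 = 952
687 = 01010101111
→ OR → 01110111111 = 959
0xE3 = 00011100011
→ AND → 00010100011 = 163
→ shifted left by 1 (mod 2^11) → 00101000110 = 326
1229 = 10011001101
→ XOR → 10110001011 = 1419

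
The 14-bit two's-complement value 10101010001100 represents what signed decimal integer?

pattern = 10101010001100 (MSB is 1 ⇒ negative)
Invert: 01010101110011, add 1 → 01010101110100 = 5492, so the value is -5492.
(Equivalently: 10892 - 2^14 = 10892 - 16384 = -5492.)

-5492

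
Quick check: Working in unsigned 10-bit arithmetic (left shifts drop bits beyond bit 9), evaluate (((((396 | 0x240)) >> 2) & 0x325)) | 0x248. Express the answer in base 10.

396 = 0110001100
0x240 = 1001000000
→ | → 1111001100 = 972
→ >> 2 → 0011110011 = 243
0x325 = 1100100101
→ & → 0000100001 = 33
0x248 = 1001001000
→ | → 1001101001 = 617

617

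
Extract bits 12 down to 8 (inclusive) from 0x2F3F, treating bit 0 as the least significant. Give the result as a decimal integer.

15

v = 10111100111111
Shift right by 8: 101111
Mask low 5 bits: 01111 = 15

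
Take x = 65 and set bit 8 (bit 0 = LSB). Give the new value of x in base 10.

321

x = 001000001
bit 8 is currently 0; set it via x | (1 << 8) = x | 256
→ 101000001 = 321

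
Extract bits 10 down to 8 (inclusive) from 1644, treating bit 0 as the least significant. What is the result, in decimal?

6

v = 11001101100
Shift right by 8: 110
Mask low 3 bits: 110 = 6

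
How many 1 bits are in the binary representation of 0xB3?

5

0xB3 = 10110011
Count the 1s: 1 + 1 + 1 + 1 + 1 = 5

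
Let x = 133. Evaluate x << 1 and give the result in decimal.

266

133 = 010000101
shift left by 1 → 100001010 = 266
(equivalently, 133 × 2^1 = 133 × 2)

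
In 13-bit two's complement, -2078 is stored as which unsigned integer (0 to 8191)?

2078 in 13 bits: 0100000011110
Invert: 1011111100001
Add 1:  1011111100010 = 6114
(Check: 2^13 - 2078 = 8192 - 2078 = 6114.)

6114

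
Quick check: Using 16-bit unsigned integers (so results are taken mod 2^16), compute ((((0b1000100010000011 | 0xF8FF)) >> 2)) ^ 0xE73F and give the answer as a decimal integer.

0b1000100010000011 = 1000100010000011
0xF8FF = 1111100011111111
→ | → 1111100011111111 = 63743
→ >> 2 → 0011111000111111 = 15935
0xE73F = 1110011100111111
→ ^ → 1101100100000000 = 55552

55552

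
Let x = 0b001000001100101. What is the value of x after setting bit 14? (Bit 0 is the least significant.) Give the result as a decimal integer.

20581

x = 001000001100101
bit 14 is currently 0; set it via x | (1 << 14) = x | 16384
→ 101000001100101 = 20581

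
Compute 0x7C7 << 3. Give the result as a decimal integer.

15928

0x7C7 = 00011111000111
shift left by 3 → 11111000111000 = 15928
(equivalently, 1991 × 2^3 = 1991 × 8)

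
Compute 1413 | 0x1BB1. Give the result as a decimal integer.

8117

1413 = 0010110000101
0x1BB1 = 1101110110001
 OR → 1111110110101 = 8117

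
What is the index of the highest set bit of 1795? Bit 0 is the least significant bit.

1795 = 11100000011
The topmost 1 is at position 10 (since 2^10 = 1024 ≤ 1795 < 2048).

10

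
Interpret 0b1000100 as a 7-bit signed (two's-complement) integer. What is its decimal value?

pattern = 1000100 (MSB is 1 ⇒ negative)
Invert: 0111011, add 1 → 0111100 = 60, so the value is -60.
(Equivalently: 68 - 2^7 = 68 - 128 = -60.)

-60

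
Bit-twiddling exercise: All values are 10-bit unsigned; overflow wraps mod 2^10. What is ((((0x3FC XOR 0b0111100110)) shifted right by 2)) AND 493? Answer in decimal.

132

0x3FC = 1111111100
0b0111100110 = 0111100110
→ XOR → 1000011010 = 538
→ shifted right by 2 → 0010000110 = 134
493 = 0111101101
→ AND → 0010000100 = 132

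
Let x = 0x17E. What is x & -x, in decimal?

x = 101111110 = 382
-x (two's complement) = …010000010
AND   = 000000010 = 2
(x & -x isolates the lowest set bit of x.)

2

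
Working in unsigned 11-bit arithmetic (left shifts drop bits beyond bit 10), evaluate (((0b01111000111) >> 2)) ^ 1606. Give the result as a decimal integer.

0b01111000111 = 01111000111
→ >> 2 → 00011110001 = 241
1606 = 11001000110
→ ^ → 11010110111 = 1719

1719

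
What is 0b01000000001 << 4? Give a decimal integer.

8208

x = 00001000000001
shift left by 4 → 10000000010000 = 8208
(equivalently, 513 × 2^4 = 513 × 16)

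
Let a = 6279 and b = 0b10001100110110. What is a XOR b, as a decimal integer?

6279 = 01100010000111
b = 10001100110110
XOR → 11101110110001 = 15281

15281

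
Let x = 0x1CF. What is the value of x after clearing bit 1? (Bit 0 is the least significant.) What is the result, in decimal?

x = 00111001111
bit 1 is currently 1; clear it via x & ~(1 << 1) = x & ~2
→ 00111001101 = 461

461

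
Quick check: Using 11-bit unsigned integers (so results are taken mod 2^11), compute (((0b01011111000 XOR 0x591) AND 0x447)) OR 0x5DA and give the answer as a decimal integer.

0b01011111000 = 01011111000
0x591 = 10110010001
→ XOR → 11101101001 = 1897
0x447 = 10001000111
→ AND → 10001000001 = 1089
0x5DA = 10111011010
→ OR → 10111011011 = 1499

1499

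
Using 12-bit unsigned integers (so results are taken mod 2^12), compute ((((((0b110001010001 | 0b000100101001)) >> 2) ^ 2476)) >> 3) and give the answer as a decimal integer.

0b110001010001 = 110001010001
0b000100101001 = 000100101001
→ | → 110101111001 = 3449
→ >> 2 → 001101011110 = 862
2476 = 100110101100
→ ^ → 101011110010 = 2802
→ >> 3 → 000101011110 = 350

350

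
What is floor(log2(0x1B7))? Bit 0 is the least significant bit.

0x1B7 = 110110111
The topmost 1 is at position 8 (since 2^8 = 256 ≤ 439 < 512).

8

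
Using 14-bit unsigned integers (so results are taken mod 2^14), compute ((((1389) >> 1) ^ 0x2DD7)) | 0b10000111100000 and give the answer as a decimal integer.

1389 = 00010101101101
→ >> 1 → 00001010110110 = 694
0x2DD7 = 10110111010111
→ ^ → 10111101100001 = 12129
0b10000111100000 = 10000111100000
→ | → 10111111100001 = 12257

12257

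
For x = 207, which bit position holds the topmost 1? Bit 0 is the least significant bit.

7

207 = 11001111
The topmost 1 is at position 7 (since 2^7 = 128 ≤ 207 < 256).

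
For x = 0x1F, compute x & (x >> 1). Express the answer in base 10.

15

x = 11111 = 31
x>>1 = 01111
AND  = 01111 = 15
(x & (x >> 1) has a 1 wherever x has two consecutive 1 bits.)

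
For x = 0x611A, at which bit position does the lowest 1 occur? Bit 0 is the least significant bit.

1

0x611A = 110000100011010
Trailing zeros: 1, so the lowest set bit is bit 1 (value 2).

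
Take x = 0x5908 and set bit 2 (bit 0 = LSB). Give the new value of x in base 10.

x = 0101100100001000
bit 2 is currently 0; set it via x | (1 << 2) = x | 4
→ 0101100100001100 = 22796

22796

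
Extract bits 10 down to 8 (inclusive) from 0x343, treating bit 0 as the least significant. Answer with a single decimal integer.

v = 01101000011
Shift right by 8: 011
Mask low 3 bits: 011 = 3

3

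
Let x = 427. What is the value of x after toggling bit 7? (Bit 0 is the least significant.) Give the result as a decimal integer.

299

x = 0110101011
bit 7 is currently 1; toggle it via x ^ (1 << 7) = x ^ 128
→ 0100101011 = 299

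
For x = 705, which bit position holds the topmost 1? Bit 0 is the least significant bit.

705 = 1011000001
The topmost 1 is at position 9 (since 2^9 = 512 ≤ 705 < 1024).

9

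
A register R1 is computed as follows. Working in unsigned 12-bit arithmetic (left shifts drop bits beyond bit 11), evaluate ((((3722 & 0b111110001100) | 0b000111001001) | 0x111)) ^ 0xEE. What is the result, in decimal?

3895

3722 = 111010001010
0b111110001100 = 111110001100
→ & → 111010001000 = 3720
0b000111001001 = 000111001001
→ | → 111111001001 = 4041
0x111 = 000100010001
→ | → 111111011001 = 4057
0xEE = 000011101110
→ ^ → 111100110111 = 3895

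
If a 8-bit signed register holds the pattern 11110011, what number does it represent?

-13

pattern = 11110011 (MSB is 1 ⇒ negative)
Invert: 00001100, add 1 → 00001101 = 13, so the value is -13.
(Equivalently: 243 - 2^8 = 243 - 256 = -13.)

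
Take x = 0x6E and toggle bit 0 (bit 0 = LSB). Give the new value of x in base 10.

111

x = 001101110
bit 0 is currently 0; toggle it via x ^ (1 << 0) = x ^ 1
→ 001101111 = 111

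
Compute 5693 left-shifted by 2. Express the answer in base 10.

22772

5693 = 001011000111101
shift left by 2 → 101100011110100 = 22772
(equivalently, 5693 × 2^2 = 5693 × 4)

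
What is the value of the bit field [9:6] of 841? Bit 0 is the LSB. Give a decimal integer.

v = 1101001001
Shift right by 6: 1101
Mask low 4 bits: 1101 = 13

13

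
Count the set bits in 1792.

3

1792 = 11100000000
Count the 1s: 1 + 1 + 1 = 3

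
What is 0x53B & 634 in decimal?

0x53B = 10100111011
634 = 01001111010
AND → 00000111010 = 58

58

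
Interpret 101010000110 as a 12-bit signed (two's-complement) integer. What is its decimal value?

-1402

pattern = 101010000110 (MSB is 1 ⇒ negative)
Invert: 010101111001, add 1 → 010101111010 = 1402, so the value is -1402.
(Equivalently: 2694 - 2^12 = 2694 - 4096 = -1402.)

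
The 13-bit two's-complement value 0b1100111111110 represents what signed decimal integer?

pattern = 1100111111110 (MSB is 1 ⇒ negative)
Invert: 0011000000001, add 1 → 0011000000010 = 1538, so the value is -1538.
(Equivalently: 6654 - 2^13 = 6654 - 8192 = -1538.)

-1538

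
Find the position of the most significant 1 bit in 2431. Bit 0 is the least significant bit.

11

2431 = 100101111111
The topmost 1 is at position 11 (since 2^11 = 2048 ≤ 2431 < 4096).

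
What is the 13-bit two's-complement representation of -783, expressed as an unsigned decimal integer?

7409

783 in 13 bits: 0001100001111
Invert: 1110011110000
Add 1:  1110011110001 = 7409
(Check: 2^13 - 783 = 8192 - 783 = 7409.)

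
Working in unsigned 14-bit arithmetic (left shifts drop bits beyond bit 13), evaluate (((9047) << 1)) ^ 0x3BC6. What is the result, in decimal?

9047 = 10001101010111
→ << 1 (mod 2^14) → 00011010101110 = 1710
0x3BC6 = 11101111000110
→ ^ → 11110101101000 = 15720

15720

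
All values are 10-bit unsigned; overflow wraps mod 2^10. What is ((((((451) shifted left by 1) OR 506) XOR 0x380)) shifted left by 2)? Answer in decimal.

504

451 = 0111000011
→ shifted left by 1 (mod 2^10) → 1110000110 = 902
506 = 0111111010
→ OR → 1111111110 = 1022
0x380 = 1110000000
→ XOR → 0001111110 = 126
→ shifted left by 2 (mod 2^10) → 0111111000 = 504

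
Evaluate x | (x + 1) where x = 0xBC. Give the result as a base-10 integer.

189

x = 10111100 = 188
x + 1 = 10111101
OR    = 10111101 = 189
(x | (x + 1) sets the lowest cleared bit.)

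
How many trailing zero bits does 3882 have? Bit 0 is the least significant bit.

1

3882 = 111100101010
Trailing zeros: 1, so the lowest set bit is bit 1 (value 2).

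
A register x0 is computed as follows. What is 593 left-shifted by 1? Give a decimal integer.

593 = 01001010001
shift left by 1 → 10010100010 = 1186
(equivalently, 593 × 2^1 = 593 × 2)

1186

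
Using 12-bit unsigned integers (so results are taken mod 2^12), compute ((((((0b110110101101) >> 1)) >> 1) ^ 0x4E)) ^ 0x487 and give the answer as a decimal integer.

1954

0b110110101101 = 110110101101
→ >> 1 → 011011010110 = 1750
→ >> 1 → 001101101011 = 875
0x4E = 000001001110
→ ^ → 001100100101 = 805
0x487 = 010010000111
→ ^ → 011110100010 = 1954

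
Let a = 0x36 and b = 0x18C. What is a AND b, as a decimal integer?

4

0x36 = 000110110
0x18C = 110001100
AND → 000000100 = 4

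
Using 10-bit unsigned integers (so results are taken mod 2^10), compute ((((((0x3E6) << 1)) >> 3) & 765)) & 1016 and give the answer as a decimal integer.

0x3E6 = 1111100110
→ << 1 (mod 2^10) → 1111001100 = 972
→ >> 3 → 0001111001 = 121
765 = 1011111101
→ & → 0001111001 = 121
1016 = 1111111000
→ & → 0001111000 = 120

120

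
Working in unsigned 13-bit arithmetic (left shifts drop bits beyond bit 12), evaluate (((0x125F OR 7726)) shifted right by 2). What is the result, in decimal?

1951

0x125F = 1001001011111
7726 = 1111000101110
→ OR → 1111001111111 = 7807
→ shifted right by 2 → 0011110011111 = 1951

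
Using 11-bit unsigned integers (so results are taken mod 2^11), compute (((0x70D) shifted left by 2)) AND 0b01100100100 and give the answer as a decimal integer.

0x70D = 11100001101
→ shifted left by 2 (mod 2^11) → 10000110100 = 1076
0b01100100100 = 01100100100
→ AND → 00000100100 = 36

36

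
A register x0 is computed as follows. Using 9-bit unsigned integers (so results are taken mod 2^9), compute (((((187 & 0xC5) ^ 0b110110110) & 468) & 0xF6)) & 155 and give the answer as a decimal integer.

16

187 = 010111011
0xC5 = 011000101
→ & → 010000001 = 129
0b110110110 = 110110110
→ ^ → 100110111 = 311
468 = 111010100
→ & → 100010100 = 276
0xF6 = 011110110
→ & → 000010100 = 20
155 = 010011011
→ & → 000010000 = 16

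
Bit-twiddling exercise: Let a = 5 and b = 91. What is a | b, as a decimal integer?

5 = 0000101
91 = 1011011
 OR → 1011111 = 95

95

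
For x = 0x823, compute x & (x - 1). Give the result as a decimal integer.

x = 100000100011 = 2083
x - 1 = 100000100010
AND   = 100000100010 = 2082
(x & (x - 1) clears the lowest set bit of x.)

2082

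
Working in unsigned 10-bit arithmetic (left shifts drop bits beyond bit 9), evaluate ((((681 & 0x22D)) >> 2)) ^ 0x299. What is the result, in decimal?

531

681 = 1010101001
0x22D = 1000101101
→ & → 1000101001 = 553
→ >> 2 → 0010001010 = 138
0x299 = 1010011001
→ ^ → 1000010011 = 531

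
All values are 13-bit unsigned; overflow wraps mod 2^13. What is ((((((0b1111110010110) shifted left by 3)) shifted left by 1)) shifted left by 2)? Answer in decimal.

1408

0b1111110010110 = 1111110010110
→ shifted left by 3 (mod 2^13) → 1110010110000 = 7344
→ shifted left by 1 (mod 2^13) → 1100101100000 = 6496
→ shifted left by 2 (mod 2^13) → 0010110000000 = 1408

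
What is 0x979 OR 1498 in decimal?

3579

0x979 = 100101111001
1498 = 010111011010
 OR → 110111111011 = 3579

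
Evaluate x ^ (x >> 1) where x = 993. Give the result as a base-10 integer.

x = 1111100001 = 993
x>>1 = 0111110000
XOR  = 1000010001 = 529
(x ^ (x >> 1) gives the standard binary-reflected Gray code of x.)

529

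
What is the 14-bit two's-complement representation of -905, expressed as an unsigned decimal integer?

905 in 14 bits: 00001110001001
Invert: 11110001110110
Add 1:  11110001110111 = 15479
(Check: 2^14 - 905 = 16384 - 905 = 15479.)

15479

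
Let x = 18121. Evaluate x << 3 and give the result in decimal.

18121 = 000100011011001001
shift left by 3 → 100011011001001000 = 144968
(equivalently, 18121 × 2^3 = 18121 × 8)

144968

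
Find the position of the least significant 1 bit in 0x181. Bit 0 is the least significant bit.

0

0x181 = 110000001
Trailing zeros: 0, so the lowest set bit is bit 0 (value 1).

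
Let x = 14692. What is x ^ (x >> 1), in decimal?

x = 11100101100100 = 14692
x>>1 = 01110010110010
XOR  = 10010111010110 = 9686
(x ^ (x >> 1) gives the standard binary-reflected Gray code of x.)

9686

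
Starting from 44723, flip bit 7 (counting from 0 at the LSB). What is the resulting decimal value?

44595

x = 1010111010110011
bit 7 is currently 1; toggle it via x ^ (1 << 7) = x ^ 128
→ 1010111000110011 = 44595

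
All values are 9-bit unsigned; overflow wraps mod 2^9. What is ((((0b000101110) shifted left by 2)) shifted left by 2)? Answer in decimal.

0b000101110 = 000101110
→ shifted left by 2 (mod 2^9) → 010111000 = 184
→ shifted left by 2 (mod 2^9) → 011100000 = 224

224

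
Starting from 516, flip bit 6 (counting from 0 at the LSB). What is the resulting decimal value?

x = 01000000100
bit 6 is currently 0; toggle it via x ^ (1 << 6) = x ^ 64
→ 01001000100 = 580

580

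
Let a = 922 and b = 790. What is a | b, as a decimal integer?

926

922 = 1110011010
790 = 1100010110
 OR → 1110011110 = 926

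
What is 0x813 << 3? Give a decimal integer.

0x813 = 000100000010011
shift left by 3 → 100000010011000 = 16536
(equivalently, 2067 × 2^3 = 2067 × 8)

16536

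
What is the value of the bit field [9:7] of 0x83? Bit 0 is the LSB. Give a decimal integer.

v = 000000010000011
Shift right by 7: 00000001
Mask low 3 bits: 001 = 1

1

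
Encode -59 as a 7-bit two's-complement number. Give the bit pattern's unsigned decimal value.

59 in 7 bits: 0111011
Invert: 1000100
Add 1:  1000101 = 69
(Check: 2^7 - 59 = 128 - 59 = 69.)

69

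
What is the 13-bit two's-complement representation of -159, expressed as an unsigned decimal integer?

159 in 13 bits: 0000010011111
Invert: 1111101100000
Add 1:  1111101100001 = 8033
(Check: 2^13 - 159 = 8192 - 159 = 8033.)

8033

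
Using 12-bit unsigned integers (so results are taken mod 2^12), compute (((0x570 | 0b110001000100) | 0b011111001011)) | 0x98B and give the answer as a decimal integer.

0x570 = 010101110000
0b110001000100 = 110001000100
→ | → 110101110100 = 3444
0b011111001011 = 011111001011
→ | → 111111111111 = 4095
0x98B = 100110001011
→ | → 111111111111 = 4095

4095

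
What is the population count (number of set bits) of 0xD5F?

0xD5F = 110101011111
Count the 1s: 1 + 1 + 1 + 1 + 1 + 1 + 1 + 1 + 1 = 9

9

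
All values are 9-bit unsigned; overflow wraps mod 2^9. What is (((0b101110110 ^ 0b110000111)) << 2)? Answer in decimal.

0b101110110 = 101110110
0b110000111 = 110000111
→ ^ → 011110001 = 241
→ << 2 (mod 2^9) → 111000100 = 452

452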